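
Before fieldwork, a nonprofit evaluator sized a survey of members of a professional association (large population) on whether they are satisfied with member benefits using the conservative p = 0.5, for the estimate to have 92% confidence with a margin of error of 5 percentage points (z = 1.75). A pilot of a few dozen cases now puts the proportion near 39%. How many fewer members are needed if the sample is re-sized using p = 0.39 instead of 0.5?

15

Conservative (p = 0.5): n = 1.75² × 0.25 / 0.050² ≈ 306.25 → 307.
Using p = 0.39: p(1−p) = 0.2379, so n = 1.75² × 0.2379 / 0.050² ≈ 291.43 → 292.
Reduction: 307 − 292 = 15.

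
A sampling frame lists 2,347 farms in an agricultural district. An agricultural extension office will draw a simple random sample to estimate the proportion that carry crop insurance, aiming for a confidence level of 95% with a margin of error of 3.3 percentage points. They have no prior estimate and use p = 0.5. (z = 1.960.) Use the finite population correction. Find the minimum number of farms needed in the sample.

Unadjusted: n₀ = 1.960² × 0.50 × 0.50 / 0.033² ≈ 881.91, so n₀ = 882.
Finite population correction with N = 2,347: n = n₀ / (1 + (n₀−1)/N) = 882 / (1 + 881/2347) = 882 / 1.3754 ≈ 641.28.
Rounding up, n = 642.

642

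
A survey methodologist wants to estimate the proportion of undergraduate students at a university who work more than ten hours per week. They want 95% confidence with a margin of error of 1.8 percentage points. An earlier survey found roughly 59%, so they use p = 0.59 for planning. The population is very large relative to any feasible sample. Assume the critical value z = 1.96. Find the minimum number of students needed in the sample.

With p = 0.59, p(1−p) = 0.2419.
n = z²·p(1−p)/E² = 1.96² × 0.2419 / 0.018² = 3.8416 × 0.2419 / 0.000324 ≈ 2868.16.
Rounding up gives n = 2869.

2869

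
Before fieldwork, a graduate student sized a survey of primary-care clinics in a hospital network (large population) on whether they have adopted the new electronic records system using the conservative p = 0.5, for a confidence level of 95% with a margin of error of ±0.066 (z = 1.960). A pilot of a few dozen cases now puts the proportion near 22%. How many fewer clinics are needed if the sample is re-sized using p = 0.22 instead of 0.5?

69

Conservative (p = 0.5): n = 1.960² × 0.25 / 0.066² ≈ 220.48 → 221.
Using p = 0.22: p(1−p) = 0.1716, so n = 1.960² × 0.1716 / 0.066² ≈ 151.34 → 152.
Reduction: 221 − 152 = 69.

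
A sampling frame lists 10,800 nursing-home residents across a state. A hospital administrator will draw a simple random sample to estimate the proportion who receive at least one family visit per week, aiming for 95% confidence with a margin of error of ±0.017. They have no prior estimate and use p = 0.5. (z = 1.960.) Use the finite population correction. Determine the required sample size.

Unadjusted: n₀ = 1.960² × 0.50 × 0.50 / 0.017² ≈ 3323.18, so n₀ = 3324.
Finite population correction with N = 10,800: n = n₀ / (1 + (n₀−1)/N) = 3324 / (1 + 3323/10800) = 3324 / 1.3077 ≈ 2541.90.
Rounding up, n = 2542.

2542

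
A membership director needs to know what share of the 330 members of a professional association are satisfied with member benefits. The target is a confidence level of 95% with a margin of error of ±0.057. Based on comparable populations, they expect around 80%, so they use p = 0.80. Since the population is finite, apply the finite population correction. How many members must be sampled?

121

For 95% confidence, z = 1.960.
Unadjusted: n₀ = 1.960² × 0.80 × 0.20 / 0.057² ≈ 189.18, so n₀ = 190.
Finite population correction with N = 330: n = n₀ / (1 + (n₀−1)/N) = 190 / (1 + 189/330) = 190 / 1.5727 ≈ 120.81.
Rounding up, n = 121.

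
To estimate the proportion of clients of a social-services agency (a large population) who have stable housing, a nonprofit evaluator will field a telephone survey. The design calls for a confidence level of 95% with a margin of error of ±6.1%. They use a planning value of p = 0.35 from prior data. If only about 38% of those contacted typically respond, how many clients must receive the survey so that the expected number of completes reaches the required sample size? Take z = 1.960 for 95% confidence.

Completed interviews needed: n₀ = 1.960² × 0.2275 / 0.061² ≈ 234.87 → 235.
At a 38% response rate, contacts needed = 235 / 0.38 ≈ 618.42 → 619.

619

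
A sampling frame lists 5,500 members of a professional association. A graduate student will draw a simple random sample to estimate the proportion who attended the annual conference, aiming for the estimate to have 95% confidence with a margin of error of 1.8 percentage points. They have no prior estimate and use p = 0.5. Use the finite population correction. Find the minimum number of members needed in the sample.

1927

For 95% confidence, z = 1.960.
Unadjusted: n₀ = 1.960² × 0.50 × 0.50 / 0.018² ≈ 2964.20, so n₀ = 2965.
Finite population correction with N = 5,500: n = n₀ / (1 + (n₀−1)/N) = 2965 / (1 + 2964/5500) = 2965 / 1.5389 ≈ 1926.69.
Rounding up, n = 1927.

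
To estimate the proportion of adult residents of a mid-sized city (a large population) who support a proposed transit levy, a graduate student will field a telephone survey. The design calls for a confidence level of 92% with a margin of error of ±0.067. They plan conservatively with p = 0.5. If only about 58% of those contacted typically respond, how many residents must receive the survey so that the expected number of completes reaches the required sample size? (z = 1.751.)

Completed interviews needed: n₀ = 1.751² × 0.2500 / 0.067² ≈ 170.75 → 171.
At a 58% response rate, contacts needed = 171 / 0.58 ≈ 294.83 → 295.

295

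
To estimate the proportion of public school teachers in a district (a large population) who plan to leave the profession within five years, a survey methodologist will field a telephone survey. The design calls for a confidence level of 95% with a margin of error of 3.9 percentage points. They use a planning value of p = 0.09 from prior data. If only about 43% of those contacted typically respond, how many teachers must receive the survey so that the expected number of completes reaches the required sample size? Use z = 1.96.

482

Completed interviews needed: n₀ = 1.96² × 0.0819 / 0.039² ≈ 206.86 → 207.
At a 43% response rate, contacts needed = 207 / 0.43 ≈ 481.40 → 482.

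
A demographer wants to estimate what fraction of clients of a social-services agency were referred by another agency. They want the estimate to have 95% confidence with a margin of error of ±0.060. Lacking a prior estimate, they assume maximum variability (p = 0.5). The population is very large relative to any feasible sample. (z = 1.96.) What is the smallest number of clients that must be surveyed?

267

With p = 0.5, p(1−p) = 0.25.
n = z²·p(1−p)/E² = 1.96² × 0.2500 / 0.060² = 3.8416 × 0.2500 / 0.003600 ≈ 266.78.
Rounding up gives n = 267.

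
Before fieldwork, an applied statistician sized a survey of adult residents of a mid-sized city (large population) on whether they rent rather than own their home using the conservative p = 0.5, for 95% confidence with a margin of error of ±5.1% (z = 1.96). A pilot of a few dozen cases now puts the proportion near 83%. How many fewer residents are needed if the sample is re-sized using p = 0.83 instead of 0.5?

Conservative (p = 0.5): n = 1.96² × 0.25 / 0.051² ≈ 369.24 → 370.
Using p = 0.83: p(1−p) = 0.1411, so n = 1.96² × 0.1411 / 0.051² ≈ 208.40 → 209.
Reduction: 370 − 209 = 161.

161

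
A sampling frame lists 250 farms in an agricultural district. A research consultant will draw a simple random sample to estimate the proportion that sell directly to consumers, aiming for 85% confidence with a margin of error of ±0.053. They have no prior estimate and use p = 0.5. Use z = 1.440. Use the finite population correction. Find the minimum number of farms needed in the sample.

Unadjusted: n₀ = 1.440² × 0.50 × 0.50 / 0.053² ≈ 184.55, so n₀ = 185.
Finite population correction with N = 250: n = n₀ / (1 + (n₀−1)/N) = 185 / (1 + 184/250) = 185 / 1.7360 ≈ 106.57.
Rounding up, n = 107.

107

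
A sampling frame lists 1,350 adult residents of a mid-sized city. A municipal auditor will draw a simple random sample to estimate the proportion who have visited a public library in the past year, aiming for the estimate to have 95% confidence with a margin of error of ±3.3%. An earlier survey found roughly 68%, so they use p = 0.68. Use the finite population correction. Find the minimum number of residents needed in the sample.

490

For 95% confidence, z = 1.960.
Unadjusted: n₀ = 1.960² × 0.68 × 0.32 / 0.033² ≈ 767.61, so n₀ = 768.
Finite population correction with N = 1,350: n = n₀ / (1 + (n₀−1)/N) = 768 / (1 + 767/1350) = 768 / 1.5681 ≈ 489.75.
Rounding up, n = 490.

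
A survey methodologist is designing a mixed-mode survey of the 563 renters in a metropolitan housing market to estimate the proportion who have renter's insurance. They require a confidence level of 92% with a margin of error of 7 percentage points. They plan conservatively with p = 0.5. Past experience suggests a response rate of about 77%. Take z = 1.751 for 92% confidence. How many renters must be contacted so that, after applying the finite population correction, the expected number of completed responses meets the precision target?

Completed interviews needed (unadjusted): n₀ = 1.751² × 0.2500 / 0.070² ≈ 156.43 → 157.
FPC for N = 563: n = 157 / (1 + 156/563) = 157 / 1.2771 ≈ 122.94 → 123.
At a 77% response rate, contacts needed = 123 / 0.77 ≈ 159.74 → 160.

160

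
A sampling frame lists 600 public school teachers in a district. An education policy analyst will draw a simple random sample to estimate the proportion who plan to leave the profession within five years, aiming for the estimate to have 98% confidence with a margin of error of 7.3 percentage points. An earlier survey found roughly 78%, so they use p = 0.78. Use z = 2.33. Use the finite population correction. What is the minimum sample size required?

136

Unadjusted: n₀ = 2.33² × 0.78 × 0.22 / 0.073² ≈ 174.82, so n₀ = 175.
Finite population correction with N = 600: n = n₀ / (1 + (n₀−1)/N) = 175 / (1 + 174/600) = 175 / 1.2900 ≈ 135.66.
Rounding up, n = 136.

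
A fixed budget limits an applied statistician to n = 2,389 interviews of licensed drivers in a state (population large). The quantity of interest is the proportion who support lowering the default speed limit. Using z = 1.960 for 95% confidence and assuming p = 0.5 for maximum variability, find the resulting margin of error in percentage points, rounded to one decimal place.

2.0

SE(p̂) = √[p(1−p)/n] = √[0.2500/2389] = 0.01023.
E = z × SE = 1.960 × 0.01023 = 0.02005, or 2.0 percentage points.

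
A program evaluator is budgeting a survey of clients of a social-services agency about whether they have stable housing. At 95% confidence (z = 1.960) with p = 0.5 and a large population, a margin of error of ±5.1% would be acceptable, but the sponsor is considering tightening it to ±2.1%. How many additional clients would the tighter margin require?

At ±5.1%: n = 1.960² × 0.2500 / 0.051² ≈ 369.24 → 370.
At ±2.1%: n = 1.960² × 0.2500 / 0.021² ≈ 2177.78 → 2178.
Additional respondents: 2178 − 370 = 1808.

1808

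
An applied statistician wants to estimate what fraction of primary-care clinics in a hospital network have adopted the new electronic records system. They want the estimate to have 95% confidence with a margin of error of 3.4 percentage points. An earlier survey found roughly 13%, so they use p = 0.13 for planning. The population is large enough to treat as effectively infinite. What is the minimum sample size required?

For 95% confidence, z = 1.960.
With p = 0.13, p(1−p) = 0.1131.
n = z²·p(1−p)/E² = 1.960² × 0.1131 / 0.034² = 3.8416 × 0.1131 / 0.001156 ≈ 375.85.
Rounding up gives n = 376.

376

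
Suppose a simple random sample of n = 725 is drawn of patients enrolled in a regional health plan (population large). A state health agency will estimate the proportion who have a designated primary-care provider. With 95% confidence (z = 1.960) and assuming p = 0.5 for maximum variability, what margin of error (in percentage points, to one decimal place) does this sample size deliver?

3.6

SE(p̂) = √[p(1−p)/n] = √[0.2500/725] = 0.01857.
E = z × SE = 1.960 × 0.01857 = 0.03640, or 3.6 percentage points.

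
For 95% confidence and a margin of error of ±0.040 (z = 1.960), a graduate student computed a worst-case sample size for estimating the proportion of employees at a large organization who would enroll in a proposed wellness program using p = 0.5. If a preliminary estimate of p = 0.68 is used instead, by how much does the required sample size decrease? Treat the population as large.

Conservative (p = 0.5): n = 1.960² × 0.25 / 0.040² ≈ 600.25 → 601.
Using p = 0.68: p(1−p) = 0.2176, so n = 1.960² × 0.2176 / 0.040² ≈ 522.46 → 523.
Reduction: 601 − 523 = 78.

78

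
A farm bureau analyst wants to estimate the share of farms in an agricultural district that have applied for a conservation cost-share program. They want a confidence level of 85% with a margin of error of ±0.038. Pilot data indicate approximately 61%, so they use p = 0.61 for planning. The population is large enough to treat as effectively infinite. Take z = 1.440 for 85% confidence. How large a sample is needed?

With p = 0.61, p(1−p) = 0.2379.
n = z²·p(1−p)/E² = 1.440² × 0.2379 / 0.038² = 2.0736 × 0.2379 / 0.001444 ≈ 341.63.
Rounding up gives n = 342.

342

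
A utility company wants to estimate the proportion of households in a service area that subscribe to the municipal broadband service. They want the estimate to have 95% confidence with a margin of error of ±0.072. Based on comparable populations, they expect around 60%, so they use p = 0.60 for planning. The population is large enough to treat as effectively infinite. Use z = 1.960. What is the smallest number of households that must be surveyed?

With p = 0.60, p(1−p) = 0.2400.
n = z²·p(1−p)/E² = 1.960² × 0.2400 / 0.072² = 3.8416 × 0.2400 / 0.005184 ≈ 177.85.
Rounding up gives n = 178.

178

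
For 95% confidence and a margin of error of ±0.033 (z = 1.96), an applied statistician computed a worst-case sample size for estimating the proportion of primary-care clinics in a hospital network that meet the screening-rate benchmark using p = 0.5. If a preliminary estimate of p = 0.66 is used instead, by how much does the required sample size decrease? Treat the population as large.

Conservative (p = 0.5): n = 1.96² × 0.25 / 0.033² ≈ 881.91 → 882.
Using p = 0.66: p(1−p) = 0.2244, so n = 1.96² × 0.2244 / 0.033² ≈ 791.60 → 792.
Reduction: 882 − 792 = 90.

90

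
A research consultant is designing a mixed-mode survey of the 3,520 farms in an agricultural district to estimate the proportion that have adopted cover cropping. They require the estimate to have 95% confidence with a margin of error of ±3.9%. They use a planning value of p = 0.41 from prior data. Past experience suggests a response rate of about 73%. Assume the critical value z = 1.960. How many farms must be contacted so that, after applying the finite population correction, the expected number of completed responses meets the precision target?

Completed interviews needed (unadjusted): n₀ = 1.960² × 0.2419 / 0.039² ≈ 610.97 → 611.
FPC for N = 3,520: n = 611 / (1 + 610/3520) = 611 / 1.1733 ≈ 520.76 → 521.
At a 73% response rate, contacts needed = 521 / 0.73 ≈ 713.70 → 714.

714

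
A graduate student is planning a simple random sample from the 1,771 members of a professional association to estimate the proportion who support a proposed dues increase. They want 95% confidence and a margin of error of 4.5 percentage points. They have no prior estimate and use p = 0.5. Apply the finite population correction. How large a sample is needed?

For 95% confidence, z = 1.960.
Unadjusted: n₀ = 1.960² × 0.50 × 0.50 / 0.045² ≈ 474.27, so n₀ = 475.
Finite population correction with N = 1,771: n = n₀ / (1 + (n₀−1)/N) = 475 / (1 + 474/1771) = 475 / 1.2676 ≈ 374.71.
Rounding up, n = 375.

375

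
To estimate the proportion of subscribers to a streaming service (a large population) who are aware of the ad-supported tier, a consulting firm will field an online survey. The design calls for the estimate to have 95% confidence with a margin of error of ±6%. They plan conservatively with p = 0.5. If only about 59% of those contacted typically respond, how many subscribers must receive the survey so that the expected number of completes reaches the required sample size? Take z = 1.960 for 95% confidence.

Completed interviews needed: n₀ = 1.960² × 0.2500 / 0.060² ≈ 266.78 → 267.
At a 59% response rate, contacts needed = 267 / 0.59 ≈ 452.54 → 453.

453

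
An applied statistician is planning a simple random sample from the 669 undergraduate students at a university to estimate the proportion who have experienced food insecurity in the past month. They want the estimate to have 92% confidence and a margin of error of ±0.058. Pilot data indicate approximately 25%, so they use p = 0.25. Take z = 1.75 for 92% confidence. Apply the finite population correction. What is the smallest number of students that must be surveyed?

137

Unadjusted: n₀ = 1.75² × 0.25 × 0.75 / 0.058² ≈ 170.70, so n₀ = 171.
Finite population correction with N = 669: n = n₀ / (1 + (n₀−1)/N) = 171 / (1 + 170/669) = 171 / 1.2541 ≈ 136.35.
Rounding up, n = 137.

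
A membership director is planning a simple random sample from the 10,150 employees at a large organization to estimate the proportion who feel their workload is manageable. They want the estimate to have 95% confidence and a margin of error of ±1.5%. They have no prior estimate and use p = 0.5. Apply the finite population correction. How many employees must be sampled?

3006

For 95% confidence, z = 1.96.
Unadjusted: n₀ = 1.96² × 0.50 × 0.50 / 0.015² ≈ 4268.44, so n₀ = 4269.
Finite population correction with N = 10,150: n = n₀ / (1 + (n₀−1)/N) = 4269 / (1 + 4268/10150) = 4269 / 1.4205 ≈ 3005.30.
Rounding up, n = 3006.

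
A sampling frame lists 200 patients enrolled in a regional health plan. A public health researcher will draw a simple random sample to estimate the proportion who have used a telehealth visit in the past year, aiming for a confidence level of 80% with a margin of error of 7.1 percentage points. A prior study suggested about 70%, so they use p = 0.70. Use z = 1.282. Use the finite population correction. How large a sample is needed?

52

Unadjusted: n₀ = 1.282² × 0.70 × 0.30 / 0.071² ≈ 68.47, so n₀ = 69.
Finite population correction with N = 200: n = n₀ / (1 + (n₀−1)/N) = 69 / (1 + 68/200) = 69 / 1.3400 ≈ 51.49.
Rounding up, n = 52.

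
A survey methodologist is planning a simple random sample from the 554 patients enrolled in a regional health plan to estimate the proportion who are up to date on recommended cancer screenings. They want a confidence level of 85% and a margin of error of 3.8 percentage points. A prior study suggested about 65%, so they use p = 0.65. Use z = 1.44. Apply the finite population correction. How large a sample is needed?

Unadjusted: n₀ = 1.44² × 0.65 × 0.35 / 0.038² ≈ 326.69, so n₀ = 327.
Finite population correction with N = 554: n = n₀ / (1 + (n₀−1)/N) = 327 / (1 + 326/554) = 327 / 1.5884 ≈ 205.86.
Rounding up, n = 206.

206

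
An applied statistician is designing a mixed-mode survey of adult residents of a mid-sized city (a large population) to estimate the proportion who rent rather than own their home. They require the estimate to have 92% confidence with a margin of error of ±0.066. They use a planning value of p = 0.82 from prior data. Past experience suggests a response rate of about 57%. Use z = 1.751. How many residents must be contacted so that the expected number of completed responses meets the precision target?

Completed interviews needed: n₀ = 1.751² × 0.1476 / 0.066² ≈ 103.89 → 104.
At a 57% response rate, contacts needed = 104 / 0.57 ≈ 182.46 → 183.

183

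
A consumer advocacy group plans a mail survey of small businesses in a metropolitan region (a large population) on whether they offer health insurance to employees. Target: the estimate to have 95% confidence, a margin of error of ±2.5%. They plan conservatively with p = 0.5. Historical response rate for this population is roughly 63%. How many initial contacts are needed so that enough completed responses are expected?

For 95% confidence, z = 1.960.
Completed interviews needed: n₀ = 1.960² × 0.2500 / 0.025² ≈ 1536.64 → 1537.
At a 63% response rate, contacts needed = 1537 / 0.63 ≈ 2439.68 → 2440.

2440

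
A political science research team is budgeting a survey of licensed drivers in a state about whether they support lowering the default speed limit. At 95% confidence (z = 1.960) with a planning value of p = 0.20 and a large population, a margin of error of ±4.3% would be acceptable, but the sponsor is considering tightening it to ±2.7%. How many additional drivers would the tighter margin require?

511

At ±4.3%: n = 1.960² × 0.1600 / 0.043² ≈ 332.43 → 333.
At ±2.7%: n = 1.960² × 0.1600 / 0.027² ≈ 843.15 → 844.
Additional respondents: 844 − 333 = 511.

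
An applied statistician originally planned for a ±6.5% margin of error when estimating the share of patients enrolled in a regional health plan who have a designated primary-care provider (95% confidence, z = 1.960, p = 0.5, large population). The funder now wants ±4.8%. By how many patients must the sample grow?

At ±6.5%: n = 1.960² × 0.2500 / 0.065² ≈ 227.31 → 228.
At ±4.8%: n = 1.960² × 0.2500 / 0.048² ≈ 416.84 → 417.
Additional respondents: 417 − 228 = 189.

189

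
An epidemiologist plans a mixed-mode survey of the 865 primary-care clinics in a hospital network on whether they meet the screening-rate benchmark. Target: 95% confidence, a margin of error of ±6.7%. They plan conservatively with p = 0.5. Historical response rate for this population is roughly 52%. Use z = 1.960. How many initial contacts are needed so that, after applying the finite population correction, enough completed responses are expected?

331

Completed interviews needed (unadjusted): n₀ = 1.960² × 0.2500 / 0.067² ≈ 213.95 → 214.
FPC for N = 865: n = 214 / (1 + 213/865) = 214 / 1.2462 ≈ 171.72 → 172.
At a 52% response rate, contacts needed = 172 / 0.52 ≈ 330.77 → 331.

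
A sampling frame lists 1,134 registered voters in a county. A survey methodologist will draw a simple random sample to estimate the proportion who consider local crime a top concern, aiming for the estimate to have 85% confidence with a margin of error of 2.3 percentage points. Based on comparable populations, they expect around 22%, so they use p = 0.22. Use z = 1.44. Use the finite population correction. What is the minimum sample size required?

Unadjusted: n₀ = 1.44² × 0.22 × 0.78 / 0.023² ≈ 672.65, so n₀ = 673.
Finite population correction with N = 1,134: n = n₀ / (1 + (n₀−1)/N) = 673 / (1 + 672/1134) = 673 / 1.5926 ≈ 422.58.
Rounding up, n = 423.

423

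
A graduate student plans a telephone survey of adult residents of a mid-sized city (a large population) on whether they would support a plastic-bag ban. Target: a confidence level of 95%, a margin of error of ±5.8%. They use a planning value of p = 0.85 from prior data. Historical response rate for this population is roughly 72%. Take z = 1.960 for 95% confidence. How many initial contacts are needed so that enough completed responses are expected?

Completed interviews needed: n₀ = 1.960² × 0.1275 / 0.058² ≈ 145.60 → 146.
At a 72% response rate, contacts needed = 146 / 0.72 ≈ 202.78 → 203.

203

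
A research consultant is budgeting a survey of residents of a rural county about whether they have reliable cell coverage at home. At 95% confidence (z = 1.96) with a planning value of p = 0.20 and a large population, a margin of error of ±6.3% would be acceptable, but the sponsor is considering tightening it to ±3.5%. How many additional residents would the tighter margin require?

At ±6.3%: n = 1.96² × 0.1600 / 0.063² ≈ 154.86 → 155.
At ±3.5%: n = 1.96² × 0.1600 / 0.035² ≈ 501.76 → 502.
Additional respondents: 502 − 155 = 347.

347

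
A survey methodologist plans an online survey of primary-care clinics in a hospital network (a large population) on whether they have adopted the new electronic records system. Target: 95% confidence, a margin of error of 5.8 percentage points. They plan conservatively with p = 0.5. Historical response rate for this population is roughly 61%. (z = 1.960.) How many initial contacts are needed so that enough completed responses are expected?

469

Completed interviews needed: n₀ = 1.960² × 0.2500 / 0.058² ≈ 285.49 → 286.
At a 61% response rate, contacts needed = 286 / 0.61 ≈ 468.85 → 469.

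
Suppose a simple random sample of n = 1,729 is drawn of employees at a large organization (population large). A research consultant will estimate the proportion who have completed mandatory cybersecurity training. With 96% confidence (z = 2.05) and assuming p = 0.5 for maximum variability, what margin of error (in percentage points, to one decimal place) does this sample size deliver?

SE(p̂) = √[p(1−p)/n] = √[0.2500/1729] = 0.01202.
E = z × SE = 2.05 × 0.01202 = 0.02465, or 2.5 percentage points.

2.5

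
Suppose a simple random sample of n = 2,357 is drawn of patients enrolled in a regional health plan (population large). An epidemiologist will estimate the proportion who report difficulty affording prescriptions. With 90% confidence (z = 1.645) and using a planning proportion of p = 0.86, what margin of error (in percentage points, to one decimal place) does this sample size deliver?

1.2

SE(p̂) = √[p(1−p)/n] = √[0.1204/2357] = 0.00715.
E = z × SE = 1.645 × 0.00715 = 0.01176, or 1.2 percentage points.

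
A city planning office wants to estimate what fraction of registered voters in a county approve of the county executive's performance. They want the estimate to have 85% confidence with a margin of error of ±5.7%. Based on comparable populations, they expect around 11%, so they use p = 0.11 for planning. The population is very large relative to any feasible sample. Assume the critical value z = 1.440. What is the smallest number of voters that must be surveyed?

With p = 0.11, p(1−p) = 0.0979.
n = z²·p(1−p)/E² = 1.440² × 0.0979 / 0.057² = 2.0736 × 0.0979 / 0.003249 ≈ 62.48.
Rounding up gives n = 63.

63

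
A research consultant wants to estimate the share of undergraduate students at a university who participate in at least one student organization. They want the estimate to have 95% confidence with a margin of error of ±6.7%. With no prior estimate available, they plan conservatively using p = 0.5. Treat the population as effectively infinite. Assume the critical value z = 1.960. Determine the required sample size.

214

With p = 0.5, p(1−p) = 0.25.
n = z²·p(1−p)/E² = 1.960² × 0.2500 / 0.067² = 3.8416 × 0.2500 / 0.004489 ≈ 213.95.
Rounding up gives n = 214.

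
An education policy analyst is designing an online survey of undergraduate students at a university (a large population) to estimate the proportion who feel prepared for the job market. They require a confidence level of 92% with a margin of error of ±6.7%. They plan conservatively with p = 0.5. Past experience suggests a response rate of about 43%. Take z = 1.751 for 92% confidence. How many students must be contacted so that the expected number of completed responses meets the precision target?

398

Completed interviews needed: n₀ = 1.751² × 0.2500 / 0.067² ≈ 170.75 → 171.
At a 43% response rate, contacts needed = 171 / 0.43 ≈ 397.67 → 398.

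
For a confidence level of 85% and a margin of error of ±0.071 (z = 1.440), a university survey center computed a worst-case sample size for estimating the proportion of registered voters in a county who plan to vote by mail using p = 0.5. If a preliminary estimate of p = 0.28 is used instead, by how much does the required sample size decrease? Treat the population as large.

20

Conservative (p = 0.5): n = 1.440² × 0.25 / 0.071² ≈ 102.84 → 103.
Using p = 0.28: p(1−p) = 0.2016, so n = 1.440² × 0.2016 / 0.071² ≈ 82.93 → 83.
Reduction: 103 − 83 = 20.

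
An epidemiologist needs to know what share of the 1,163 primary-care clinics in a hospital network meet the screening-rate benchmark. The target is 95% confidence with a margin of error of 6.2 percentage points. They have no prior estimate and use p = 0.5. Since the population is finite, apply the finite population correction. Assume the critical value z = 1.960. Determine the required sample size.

206

Unadjusted: n₀ = 1.960² × 0.50 × 0.50 / 0.062² ≈ 249.84, so n₀ = 250.
Finite population correction with N = 1,163: n = n₀ / (1 + (n₀−1)/N) = 250 / (1 + 249/1163) = 250 / 1.2141 ≈ 205.91.
Rounding up, n = 206.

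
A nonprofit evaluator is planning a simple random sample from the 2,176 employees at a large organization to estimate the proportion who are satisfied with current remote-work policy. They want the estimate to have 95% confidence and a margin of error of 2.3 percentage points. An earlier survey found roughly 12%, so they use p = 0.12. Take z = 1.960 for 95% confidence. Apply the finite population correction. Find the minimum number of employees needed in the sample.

568

Unadjusted: n₀ = 1.960² × 0.12 × 0.88 / 0.023² ≈ 766.87, so n₀ = 767.
Finite population correction with N = 2,176: n = n₀ / (1 + (n₀−1)/N) = 767 / (1 + 766/2176) = 767 / 1.3520 ≈ 567.30.
Rounding up, n = 568.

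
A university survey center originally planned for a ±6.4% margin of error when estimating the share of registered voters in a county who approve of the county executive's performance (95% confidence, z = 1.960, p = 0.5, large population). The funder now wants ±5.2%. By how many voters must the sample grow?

121

At ±6.4%: n = 1.960² × 0.2500 / 0.064² ≈ 234.47 → 235.
At ±5.2%: n = 1.960² × 0.2500 / 0.052² ≈ 355.18 → 356.
Additional respondents: 356 − 235 = 121.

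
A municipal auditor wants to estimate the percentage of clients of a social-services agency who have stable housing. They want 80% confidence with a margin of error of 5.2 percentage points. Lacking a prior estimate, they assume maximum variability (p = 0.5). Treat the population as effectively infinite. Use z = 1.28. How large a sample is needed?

152

With p = 0.5, p(1−p) = 0.25.
n = z²·p(1−p)/E² = 1.28² × 0.2500 / 0.052² = 1.6384 × 0.2500 / 0.002704 ≈ 151.48.
Rounding up gives n = 152.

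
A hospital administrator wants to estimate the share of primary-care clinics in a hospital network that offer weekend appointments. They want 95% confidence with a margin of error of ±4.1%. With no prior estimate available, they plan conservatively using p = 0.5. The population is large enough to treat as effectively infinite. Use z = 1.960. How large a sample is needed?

572

With p = 0.5, p(1−p) = 0.25.
n = z²·p(1−p)/E² = 1.960² × 0.2500 / 0.041² = 3.8416 × 0.2500 / 0.001681 ≈ 571.33.
Rounding up gives n = 572.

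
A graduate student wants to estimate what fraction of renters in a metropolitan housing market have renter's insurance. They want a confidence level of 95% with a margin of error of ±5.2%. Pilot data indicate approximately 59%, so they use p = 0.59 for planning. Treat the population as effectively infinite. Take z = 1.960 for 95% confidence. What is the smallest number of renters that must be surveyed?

With p = 0.59, p(1−p) = 0.2419.
n = z²·p(1−p)/E² = 1.960² × 0.2419 / 0.052² = 3.8416 × 0.2419 / 0.002704 ≈ 343.67.
Rounding up gives n = 344.

344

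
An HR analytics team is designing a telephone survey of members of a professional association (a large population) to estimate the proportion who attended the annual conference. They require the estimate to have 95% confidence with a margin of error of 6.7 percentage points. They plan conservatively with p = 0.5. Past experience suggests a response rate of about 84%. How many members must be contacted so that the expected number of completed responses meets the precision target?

255

For 95% confidence, z = 1.96.
Completed interviews needed: n₀ = 1.96² × 0.2500 / 0.067² ≈ 213.95 → 214.
At an 84% response rate, contacts needed = 214 / 0.84 ≈ 254.76 → 255.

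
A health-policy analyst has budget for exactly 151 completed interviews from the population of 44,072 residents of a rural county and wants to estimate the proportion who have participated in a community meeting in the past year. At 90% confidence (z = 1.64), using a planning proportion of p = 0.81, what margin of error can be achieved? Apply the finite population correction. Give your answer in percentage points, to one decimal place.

Finite-population factor: (N−n)/(N−1) = (44072−151)/(44072−1) = 0.9966.
SE(p̂) = √[p(1−p)/n · (N−n)/(N−1)] = √[0.1539/151 × 0.9966] = 0.03187.
E = z × SE = 1.64 × 0.03187 = 0.05227 ≈ 5.2 percentage points.

5.2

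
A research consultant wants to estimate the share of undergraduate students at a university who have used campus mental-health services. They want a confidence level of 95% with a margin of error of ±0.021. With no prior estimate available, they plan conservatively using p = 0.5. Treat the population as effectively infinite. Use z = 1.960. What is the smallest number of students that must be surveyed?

With p = 0.5, p(1−p) = 0.25.
n = z²·p(1−p)/E² = 1.960² × 0.2500 / 0.021² = 3.8416 × 0.2500 / 0.000441 ≈ 2177.78.
Rounding up gives n = 2178.

2178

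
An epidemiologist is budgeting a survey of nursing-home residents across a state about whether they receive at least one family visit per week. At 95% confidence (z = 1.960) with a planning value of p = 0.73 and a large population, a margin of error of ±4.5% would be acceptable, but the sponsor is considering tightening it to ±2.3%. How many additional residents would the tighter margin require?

At ±4.5%: n = 1.960² × 0.1971 / 0.045² ≈ 373.92 → 374.
At ±2.3%: n = 1.960² × 0.1971 / 0.023² ≈ 1431.34 → 1432.
Additional respondents: 1432 − 374 = 1058.

1058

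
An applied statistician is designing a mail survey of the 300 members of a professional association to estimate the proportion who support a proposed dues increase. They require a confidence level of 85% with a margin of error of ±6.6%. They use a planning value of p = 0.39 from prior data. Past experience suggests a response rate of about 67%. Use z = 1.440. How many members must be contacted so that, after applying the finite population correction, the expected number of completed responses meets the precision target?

124

Completed interviews needed (unadjusted): n₀ = 1.440² × 0.2379 / 0.066² ≈ 113.25 → 114.
FPC for N = 300: n = 114 / (1 + 113/300) = 114 / 1.3767 ≈ 82.81 → 83.
At a 67% response rate, contacts needed = 83 / 0.67 ≈ 123.88 → 124.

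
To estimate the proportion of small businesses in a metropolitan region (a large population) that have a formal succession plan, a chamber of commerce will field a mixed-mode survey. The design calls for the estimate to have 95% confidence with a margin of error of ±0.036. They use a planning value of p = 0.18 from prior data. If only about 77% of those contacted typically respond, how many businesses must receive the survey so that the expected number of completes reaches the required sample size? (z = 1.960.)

569

Completed interviews needed: n₀ = 1.960² × 0.1476 / 0.036² ≈ 437.52 → 438.
At a 77% response rate, contacts needed = 438 / 0.77 ≈ 568.83 → 569.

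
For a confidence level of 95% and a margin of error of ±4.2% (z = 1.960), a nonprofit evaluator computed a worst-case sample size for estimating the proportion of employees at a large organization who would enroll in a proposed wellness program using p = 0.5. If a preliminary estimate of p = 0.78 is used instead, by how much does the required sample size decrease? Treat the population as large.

171

Conservative (p = 0.5): n = 1.960² × 0.25 / 0.042² ≈ 544.44 → 545.
Using p = 0.78: p(1−p) = 0.1716, so n = 1.960² × 0.1716 / 0.042² ≈ 373.71 → 374.
Reduction: 545 − 374 = 171.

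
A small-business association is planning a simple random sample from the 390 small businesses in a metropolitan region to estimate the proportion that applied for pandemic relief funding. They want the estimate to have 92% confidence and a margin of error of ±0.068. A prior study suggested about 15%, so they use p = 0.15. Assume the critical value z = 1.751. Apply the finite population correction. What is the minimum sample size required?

Unadjusted: n₀ = 1.751² × 0.15 × 0.85 / 0.068² ≈ 84.54, so n₀ = 85.
Finite population correction with N = 390: n = n₀ / (1 + (n₀−1)/N) = 85 / (1 + 84/390) = 85 / 1.2154 ≈ 69.94.
Rounding up, n = 70.

70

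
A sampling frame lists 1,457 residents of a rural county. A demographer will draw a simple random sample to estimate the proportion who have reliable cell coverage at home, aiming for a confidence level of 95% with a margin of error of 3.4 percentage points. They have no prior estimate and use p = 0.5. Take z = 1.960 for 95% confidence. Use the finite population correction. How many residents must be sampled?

Unadjusted: n₀ = 1.960² × 0.50 × 0.50 / 0.034² ≈ 830.80, so n₀ = 831.
Finite population correction with N = 1,457: n = n₀ / (1 + (n₀−1)/N) = 831 / (1 + 830/1457) = 831 / 1.5697 ≈ 529.41.
Rounding up, n = 530.

530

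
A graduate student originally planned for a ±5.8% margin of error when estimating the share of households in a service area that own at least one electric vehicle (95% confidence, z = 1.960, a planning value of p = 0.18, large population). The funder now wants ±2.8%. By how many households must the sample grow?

At ±5.8%: n = 1.960² × 0.1476 / 0.058² ≈ 168.56 → 169.
At ±2.8%: n = 1.960² × 0.1476 / 0.028² ≈ 723.24 → 724.
Additional respondents: 724 − 169 = 555.

555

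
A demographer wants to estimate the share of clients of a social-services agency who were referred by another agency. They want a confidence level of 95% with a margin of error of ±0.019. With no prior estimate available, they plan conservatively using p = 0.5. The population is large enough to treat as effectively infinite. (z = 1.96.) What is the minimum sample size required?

With p = 0.5, p(1−p) = 0.25.
n = z²·p(1−p)/E² = 1.96² × 0.2500 / 0.019² = 3.8416 × 0.2500 / 0.000361 ≈ 2660.39.
Rounding up gives n = 2661.

2661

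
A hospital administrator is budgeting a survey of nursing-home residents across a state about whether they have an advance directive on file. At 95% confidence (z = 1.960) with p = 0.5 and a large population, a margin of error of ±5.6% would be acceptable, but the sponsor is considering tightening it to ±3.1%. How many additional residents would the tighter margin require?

693

At ±5.6%: n = 1.960² × 0.2500 / 0.056² ≈ 306.25 → 307.
At ±3.1%: n = 1.960² × 0.2500 / 0.031² ≈ 999.38 → 1000.
Additional respondents: 1000 − 307 = 693.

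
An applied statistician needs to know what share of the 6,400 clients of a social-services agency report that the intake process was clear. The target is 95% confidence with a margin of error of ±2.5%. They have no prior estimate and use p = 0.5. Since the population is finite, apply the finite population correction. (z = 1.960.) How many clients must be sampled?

Unadjusted: n₀ = 1.960² × 0.50 × 0.50 / 0.025² ≈ 1536.64, so n₀ = 1537.
Finite population correction with N = 6,400: n = n₀ / (1 + (n₀−1)/N) = 1537 / (1 + 1536/6400) = 1537 / 1.2400 ≈ 1239.52.
Rounding up, n = 1240.

1240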